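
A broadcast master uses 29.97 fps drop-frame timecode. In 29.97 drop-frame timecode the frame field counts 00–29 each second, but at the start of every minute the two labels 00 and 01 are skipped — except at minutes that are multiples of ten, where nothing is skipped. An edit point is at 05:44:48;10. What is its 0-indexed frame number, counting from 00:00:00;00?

620030

As if non-drop at 30 labels/s: (5 × 3600 + 44 × 60 + 48) × 30 + 10 = 620650.
Minute boundaries passed: 344; those not divisible by 10: 344 − 34 = 310; dropped labels = 2 × 310 = 620.
Actual frame index = 620650 − 620 = 620030.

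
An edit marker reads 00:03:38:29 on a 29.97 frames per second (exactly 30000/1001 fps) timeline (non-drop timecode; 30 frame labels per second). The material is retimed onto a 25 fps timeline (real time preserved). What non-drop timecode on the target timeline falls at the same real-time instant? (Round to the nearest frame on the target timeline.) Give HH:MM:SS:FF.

Source frame index: (0×3600 + 3×60 + 38) × 30 + 29 = 6569.
Real time: 6569 / (30000/1001) = 6575569/30000 s.
Target frame: (6575569/30000) × (25) = 6575569/1200 ≈ 5479.641 → 5480.
At 25 labels/s: frame 5480 → 00:03:39:05.

00:03:39:05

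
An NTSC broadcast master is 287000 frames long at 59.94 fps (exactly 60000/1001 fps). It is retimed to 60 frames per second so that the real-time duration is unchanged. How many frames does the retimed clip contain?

Target frames = source frames × (target rate / source rate) = 287000 × (60)/(60000/1001) = 287000 × 1001/1000 = 287287.

287287 frames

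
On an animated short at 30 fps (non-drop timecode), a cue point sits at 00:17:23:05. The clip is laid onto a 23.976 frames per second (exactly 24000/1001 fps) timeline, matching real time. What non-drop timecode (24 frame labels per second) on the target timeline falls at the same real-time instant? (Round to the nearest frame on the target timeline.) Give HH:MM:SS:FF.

Source frame index: (0×3600 + 17×60 + 23) × 30 + 5 = 31295.
Real time: 31295 / (30) = 6259/6 s.
Target frame: (6259/6) × (24000/1001) = 2276000/91 ≈ 25010.989 → 25011.
At 24 labels/s: frame 25011 → 00:17:22:03.

00:17:22:03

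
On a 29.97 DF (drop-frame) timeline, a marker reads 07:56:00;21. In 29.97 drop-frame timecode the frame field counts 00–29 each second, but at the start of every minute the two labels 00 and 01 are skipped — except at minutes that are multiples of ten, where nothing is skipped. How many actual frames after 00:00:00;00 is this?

855963

As if non-drop at 30 labels/s: (7 × 3600 + 56 × 60 + 0) × 30 + 21 = 856821.
Minute boundaries passed: 476; those not divisible by 10: 476 − 47 = 429; dropped labels = 2 × 429 = 858.
Actual frame index = 856821 − 858 = 855963.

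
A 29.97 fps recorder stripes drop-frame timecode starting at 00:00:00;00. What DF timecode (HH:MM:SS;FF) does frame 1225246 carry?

Ten DF minutes hold 17982 frames, so frame 1225246 lies in block 68 (frames 1222776–1240757) with 2470 frames into that block.
The block's first minute is 1800 frames and the rest 1798 each; 2470 frames reaches minute 1, so 68 × 18 + 1 × 2 = 1226 labels have been skipped so far.
Adding those back, label number 1225246 + 1226 = 1226472 at 30 labels/s is 40882 s + 12 f = 11 h 21 min 22 s frame 12, i.e. 11:21:22;12.

11:21:22;12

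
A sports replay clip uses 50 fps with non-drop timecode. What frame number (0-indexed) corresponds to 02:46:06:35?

498335

Total seconds to the label: (2 × 3600 + 46 × 60 + 6) = 9966.
Frame index = 9966 × 50 + 35 = 498335.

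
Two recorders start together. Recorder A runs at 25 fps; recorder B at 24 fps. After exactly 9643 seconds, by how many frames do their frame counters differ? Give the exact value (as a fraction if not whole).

9643 frames

A emits 25 × 9643 = 241075 frames; B emits 24 × 9643 = 231432.
Difference = 9643 frames; B is behind A.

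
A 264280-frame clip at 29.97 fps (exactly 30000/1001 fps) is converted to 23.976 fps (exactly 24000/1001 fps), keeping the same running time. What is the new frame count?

211424 frames

Target frames = source frames × (target rate / source rate) = 264280 × (24000/1001)/(30000/1001) = 264280 × 4/5 = 211424.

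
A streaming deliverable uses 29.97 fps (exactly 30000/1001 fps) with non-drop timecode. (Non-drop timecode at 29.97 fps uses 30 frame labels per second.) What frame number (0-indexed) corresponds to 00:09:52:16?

17776

Total seconds to the label: (0 × 3600 + 9 × 60 + 52) = 592.
Frame index = 592 × 30 + 16 = 17776.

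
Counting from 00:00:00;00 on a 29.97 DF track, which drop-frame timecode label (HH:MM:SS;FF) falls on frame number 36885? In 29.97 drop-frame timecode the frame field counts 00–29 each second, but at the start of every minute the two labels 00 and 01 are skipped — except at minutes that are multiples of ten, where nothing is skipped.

00:20:30;21

Each 10-minute DF block holds 10 × 60 × 30 − 9 × 2 = 17982 frames. 36885 ÷ 17982 → 2 full blocks, remainder 921.
Within the partial block the first minute is 1800 frames and each further minute 1798, so 0 further minute boundaries passed. Total skipped labels = 18 × 2 + 2 × 0 = 36.
Non-drop label index = 36885 + 36 = 36921; at 30 labels/s that is 00:20:30:21, i.e. DF 00:20:30;21.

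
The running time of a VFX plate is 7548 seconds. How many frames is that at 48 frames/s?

Frames = 7548 × 48 = 362304.

362304 frames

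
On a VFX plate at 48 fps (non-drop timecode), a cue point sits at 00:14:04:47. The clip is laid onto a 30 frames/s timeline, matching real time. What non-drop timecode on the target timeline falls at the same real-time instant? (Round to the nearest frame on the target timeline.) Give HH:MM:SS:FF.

Source frame index: (0×3600 + 14×60 + 4) × 48 + 47 = 40559.
Real time: 40559 / (48) = 40559/48 s.
Target frame: (40559/48) × (30) = 202795/8 ≈ 25349.375 → 25349.
At 30 labels/s: frame 25349 → 00:14:04:29.

00:14:04:29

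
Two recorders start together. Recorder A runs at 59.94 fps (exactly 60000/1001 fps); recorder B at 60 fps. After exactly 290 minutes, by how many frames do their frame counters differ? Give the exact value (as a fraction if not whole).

290 min = 17400 s.
A emits 60000/1001 × 17400 = 1044000000/1001 frames; B emits 60 × 17400 = 1044000.
Difference = 1044000/1001 frames (≈ 1042.9570); B is ahead of A.

1044000/1001 frames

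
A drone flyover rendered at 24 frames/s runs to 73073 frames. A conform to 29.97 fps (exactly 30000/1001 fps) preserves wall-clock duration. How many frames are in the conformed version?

91250 frames

Target frames = source frames × (target rate / source rate) = 73073 × (30000/1001)/(24) = 73073 × 1250/1001 = 91250.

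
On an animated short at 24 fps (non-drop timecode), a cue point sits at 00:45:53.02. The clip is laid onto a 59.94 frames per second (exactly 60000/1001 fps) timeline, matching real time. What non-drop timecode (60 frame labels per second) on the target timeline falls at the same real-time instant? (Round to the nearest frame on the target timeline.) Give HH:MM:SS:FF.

Source frame index: (0×3600 + 45×60 + 53) × 24 + 2 = 66074.
Real time: 66074 / (24) = 33037/12 s.
Target frame: (33037/12) × (60000/1001) = 165185000/1001 ≈ 165019.980 → 165020.
At 60 labels/s: frame 165020 → 00:45:50:20.

00:45:50:20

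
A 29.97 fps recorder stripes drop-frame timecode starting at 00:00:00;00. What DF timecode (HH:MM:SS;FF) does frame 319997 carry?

02:57:57;07

Ten DF minutes hold 17982 frames, so frame 319997 lies in block 17 (frames 305694–323675) with 14303 frames into that block.
The block's first minute is 1800 frames and the rest 1798 each; 14303 frames reaches minute 7, so 17 × 18 + 7 × 2 = 320 labels have been skipped so far.
Adding those back, label number 319997 + 320 = 320317 at 30 labels/s is 10677 s + 7 f = 2 h 57 min 57 s frame 7, i.e. 02:57:57;07.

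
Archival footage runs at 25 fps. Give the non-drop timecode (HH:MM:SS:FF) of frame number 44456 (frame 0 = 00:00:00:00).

00:29:38:06

44456 ÷ 25 = 1778 full seconds, remainder 6 frames.
1778 s = 0 h 29 min 38 s.
Timecode: 00:29:38:06.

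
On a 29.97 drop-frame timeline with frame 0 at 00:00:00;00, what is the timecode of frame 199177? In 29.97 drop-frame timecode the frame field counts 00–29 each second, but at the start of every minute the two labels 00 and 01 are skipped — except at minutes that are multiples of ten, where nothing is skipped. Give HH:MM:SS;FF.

01:50:45;25

Ten DF minutes hold 17982 frames, so frame 199177 lies in block 11 (frames 197802–215783) with 1375 frames into that block.
The block's first minute is 1800 frames and the rest 1798 each; 1375 frames reaches minute 0, so 11 × 18 + 0 × 2 = 198 labels have been skipped so far.
Adding those back, label number 199177 + 198 = 199375 at 30 labels/s is 6645 s + 25 f = 1 h 50 min 45 s frame 25, i.e. 01:50:45;25.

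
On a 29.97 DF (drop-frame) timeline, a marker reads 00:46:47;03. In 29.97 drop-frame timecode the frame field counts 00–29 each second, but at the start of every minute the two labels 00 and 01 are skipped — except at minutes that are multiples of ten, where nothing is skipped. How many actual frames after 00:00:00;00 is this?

As if non-drop at 30 labels/s: (0 × 3600 + 46 × 60 + 47) × 30 + 3 = 84213.
Minute boundaries passed: 46; those not divisible by 10: 46 − 4 = 42; dropped labels = 2 × 42 = 84.
Actual frame index = 84213 − 84 = 84129.

84129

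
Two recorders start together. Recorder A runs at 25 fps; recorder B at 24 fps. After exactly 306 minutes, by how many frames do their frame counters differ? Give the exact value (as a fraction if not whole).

18360 frames

306 min = 18360 s.
A emits 25 × 18360 = 459000 frames; B emits 24 × 18360 = 440640.
Difference = 18360 frames; B is behind A.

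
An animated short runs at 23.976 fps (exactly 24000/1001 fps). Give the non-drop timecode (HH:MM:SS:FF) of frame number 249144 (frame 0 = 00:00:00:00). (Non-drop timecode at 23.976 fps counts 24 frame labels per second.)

249144 ÷ 24 = 10381 full seconds, remainder 0 frames.
10381 s = 2 h 53 min 1 s.
Timecode: 02:53:01:00.

02:53:01:00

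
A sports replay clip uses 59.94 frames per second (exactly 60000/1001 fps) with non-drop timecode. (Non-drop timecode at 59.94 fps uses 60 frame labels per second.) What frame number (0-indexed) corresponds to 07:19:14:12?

1581252

Total seconds to the label: (7 × 3600 + 19 × 60 + 14) = 26354.
Frame index = 26354 × 60 + 12 = 1581252.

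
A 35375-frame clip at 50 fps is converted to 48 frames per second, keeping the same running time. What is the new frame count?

Target frames = source frames × (target rate / source rate) = 35375 × (48)/(50) = 35375 × 24/25 = 33960.

33960 frames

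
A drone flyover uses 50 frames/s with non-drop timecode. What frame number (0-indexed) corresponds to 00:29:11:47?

87597

Total seconds to the label: (0 × 3600 + 29 × 60 + 11) = 1751.
Frame index = 1751 × 50 + 47 = 87597.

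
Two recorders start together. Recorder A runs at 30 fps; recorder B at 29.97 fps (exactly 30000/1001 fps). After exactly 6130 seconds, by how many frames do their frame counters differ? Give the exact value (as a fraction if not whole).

183900/1001 frames

A emits 30 × 6130 = 183900 frames; B emits 30000/1001 × 6130 = 183900000/1001.
Difference = 183900/1001 frames (≈ 183.7163); B is behind A.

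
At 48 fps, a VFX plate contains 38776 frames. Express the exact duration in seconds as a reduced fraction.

4847/6 seconds

Running time = 38776 ÷ (48) = 38776 × 1/48 = 4847/6 s.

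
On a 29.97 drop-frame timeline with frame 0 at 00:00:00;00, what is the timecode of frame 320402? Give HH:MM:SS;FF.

Ten DF minutes hold 17982 frames, so frame 320402 lies in block 17 (frames 305694–323675) with 14708 frames into that block.
The block's first minute is 1800 frames and the rest 1798 each; 14708 frames reaches minute 8, so 17 × 18 + 8 × 2 = 322 labels have been skipped so far.
Adding those back, label number 320402 + 322 = 320724 at 30 labels/s is 10690 s + 24 f = 2 h 58 min 10 s frame 24, i.e. 02:58:10;24.

02:58:10;24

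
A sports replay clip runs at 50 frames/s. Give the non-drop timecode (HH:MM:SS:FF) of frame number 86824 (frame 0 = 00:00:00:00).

86824 ÷ 50 = 1736 full seconds, remainder 24 frames.
1736 s = 0 h 28 min 56 s.
Timecode: 00:28:56:24.

00:28:56:24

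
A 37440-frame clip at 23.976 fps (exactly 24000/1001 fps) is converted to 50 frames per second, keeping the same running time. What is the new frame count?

78078 frames

Target frames = source frames × (target rate / source rate) = 37440 × (50)/(24000/1001) = 37440 × 1001/480 = 78078.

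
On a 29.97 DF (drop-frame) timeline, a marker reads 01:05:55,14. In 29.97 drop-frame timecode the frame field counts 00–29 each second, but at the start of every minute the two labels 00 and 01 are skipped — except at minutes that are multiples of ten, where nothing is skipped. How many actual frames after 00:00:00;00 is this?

118546

Complete 10-minute blocks: 6, each 17982 frames → 107892.
Remaining 5 whole minutes in the current block: 1800 + 4 × 1798 = 8992 frames.
Within the current minute: 55 × 30 + 14 − 2 = 1662 (labels ;00/;01 skipped at this minute). Total = 107892 + 8992 + 1662 = 118546.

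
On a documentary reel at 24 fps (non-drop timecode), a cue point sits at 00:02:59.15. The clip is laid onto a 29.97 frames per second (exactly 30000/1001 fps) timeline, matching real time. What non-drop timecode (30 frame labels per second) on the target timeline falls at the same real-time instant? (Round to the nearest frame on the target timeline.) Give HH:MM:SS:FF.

00:02:59:13

Source frame index: (0×3600 + 2×60 + 59) × 24 + 15 = 4311.
Real time: 4311 / (24) = 1437/8 s.
Target frame: (1437/8) × (30000/1001) = 5388750/1001 ≈ 5383.367 → 5383.
At 30 labels/s: frame 5383 → 00:02:59:13.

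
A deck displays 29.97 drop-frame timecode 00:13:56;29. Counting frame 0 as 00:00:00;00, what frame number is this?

As if non-drop at 30 labels/s: (0 × 3600 + 13 × 60 + 56) × 30 + 29 = 25109.
Minute boundaries passed: 13; those not divisible by 10: 13 − 1 = 12; dropped labels = 2 × 12 = 24.
Actual frame index = 25109 − 24 = 25085.

25085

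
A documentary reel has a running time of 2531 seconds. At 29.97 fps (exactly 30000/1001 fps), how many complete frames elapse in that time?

75854 frames

Frames = 2531 × 30000/1001 = 75930000/1001 ≈ 75854.1459.
Complete frames: 75854.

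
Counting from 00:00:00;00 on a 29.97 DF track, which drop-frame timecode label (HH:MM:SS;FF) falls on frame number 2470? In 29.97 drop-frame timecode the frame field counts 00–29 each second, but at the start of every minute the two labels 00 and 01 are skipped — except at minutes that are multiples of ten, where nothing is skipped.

00:01:22;12

Ten DF minutes hold 17982 frames, so frame 2470 lies in block 0 (frames 0–17981) with 2470 frames into that block.
The block's first minute is 1800 frames and the rest 1798 each; 2470 frames reaches minute 1, so 0 × 18 + 1 × 2 = 2 labels have been skipped so far.
Adding those back, label number 2470 + 2 = 2472 at 30 labels/s is 82 s + 12 f = 0 h 1 min 22 s frame 12, i.e. 00:01:22;12.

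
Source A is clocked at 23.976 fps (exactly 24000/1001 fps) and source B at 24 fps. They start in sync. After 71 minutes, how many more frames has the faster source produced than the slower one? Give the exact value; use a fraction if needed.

102240/1001 frames

71 min = 4260 s.
A emits 24000/1001 × 4260 = 102240000/1001 frames; B emits 24 × 4260 = 102240.
Difference = 102240/1001 frames (≈ 102.1379); B is ahead of A.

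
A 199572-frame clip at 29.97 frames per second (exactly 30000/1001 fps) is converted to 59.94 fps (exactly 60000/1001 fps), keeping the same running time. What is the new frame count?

399144 frames

Target frames = source frames × (target rate / source rate) = 199572 × (60000/1001)/(30000/1001) = 199572 × 2 = 399144.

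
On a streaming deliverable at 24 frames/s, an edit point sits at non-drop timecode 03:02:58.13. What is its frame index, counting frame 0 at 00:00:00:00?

263485

Total seconds to the label: (3 × 3600 + 2 × 60 + 58) = 10978.
Frame index = 10978 × 24 + 13 = 263485.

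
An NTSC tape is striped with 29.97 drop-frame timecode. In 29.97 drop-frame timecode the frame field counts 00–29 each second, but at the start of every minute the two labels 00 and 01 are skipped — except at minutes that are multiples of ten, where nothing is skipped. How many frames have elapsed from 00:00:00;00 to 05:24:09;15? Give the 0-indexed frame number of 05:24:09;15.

Complete 10-minute blocks: 32, each 17982 frames → 575424.
Remaining 4 whole minutes in the current block: 1800 + 3 × 1798 = 7194 frames.
Within the current minute: 9 × 30 + 15 − 2 = 283 (labels ;00/;01 skipped at this minute). Total = 575424 + 7194 + 283 = 582901.

582901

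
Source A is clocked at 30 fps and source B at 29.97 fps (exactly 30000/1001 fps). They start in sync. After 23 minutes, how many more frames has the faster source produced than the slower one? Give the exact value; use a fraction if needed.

23 min = 1380 s.
A emits 30 × 1380 = 41400 frames; B emits 30000/1001 × 1380 = 41400000/1001.
Difference = 41400/1001 frames (≈ 41.3586); B is behind A.

41400/1001 frames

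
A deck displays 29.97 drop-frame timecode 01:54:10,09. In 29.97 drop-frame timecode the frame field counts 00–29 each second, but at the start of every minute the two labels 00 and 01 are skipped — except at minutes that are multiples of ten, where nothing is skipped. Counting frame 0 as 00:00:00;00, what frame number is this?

205303

As if non-drop at 30 labels/s: (1 × 3600 + 54 × 60 + 10) × 30 + 9 = 205509.
Minute boundaries passed: 114; those not divisible by 10: 114 − 11 = 103; dropped labels = 2 × 103 = 206.
Actual frame index = 205509 − 206 = 205303.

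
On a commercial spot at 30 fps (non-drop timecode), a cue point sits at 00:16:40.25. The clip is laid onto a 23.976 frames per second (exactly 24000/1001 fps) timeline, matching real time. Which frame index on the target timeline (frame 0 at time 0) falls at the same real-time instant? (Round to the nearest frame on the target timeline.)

frame 23996

Source frame index: (0×3600 + 16×60 + 40) × 30 + 25 = 30025.
Real time: 30025 / (30) = 6005/6 s.
Target frame: (6005/6) × (24000/1001) = 24020000/1001 ≈ 23996.004 → 23996.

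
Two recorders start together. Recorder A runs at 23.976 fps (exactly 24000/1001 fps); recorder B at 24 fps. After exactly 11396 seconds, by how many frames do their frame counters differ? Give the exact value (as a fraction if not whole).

3552/13 frames

A emits 24000/1001 × 11396 = 3552000/13 frames; B emits 24 × 11396 = 273504.
Difference = 3552/13 frames (≈ 273.2308); B is ahead of A.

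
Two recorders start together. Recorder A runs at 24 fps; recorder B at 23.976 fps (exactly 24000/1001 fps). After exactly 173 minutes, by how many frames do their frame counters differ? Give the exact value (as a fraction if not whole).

173 min = 10380 s.
A emits 24 × 10380 = 249120 frames; B emits 24000/1001 × 10380 = 249120000/1001.
Difference = 249120/1001 frames (≈ 248.8711); B is behind A.

249120/1001 frames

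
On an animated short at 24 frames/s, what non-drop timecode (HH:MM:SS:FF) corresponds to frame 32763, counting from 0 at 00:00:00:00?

32763 ÷ 24 = 1365 full seconds, remainder 3 frames.
1365 s = 0 h 22 min 45 s.
Timecode: 00:22:45:03.

00:22:45:03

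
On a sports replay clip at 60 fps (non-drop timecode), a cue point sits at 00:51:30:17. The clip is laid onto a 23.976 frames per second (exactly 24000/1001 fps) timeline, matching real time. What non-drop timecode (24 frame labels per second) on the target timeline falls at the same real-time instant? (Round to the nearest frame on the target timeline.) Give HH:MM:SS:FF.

00:51:27:05

Source frame index: (0×3600 + 51×60 + 30) × 60 + 17 = 185417.
Real time: 185417 / (60) = 185417/60 s.
Target frame: (185417/60) × (24000/1001) = 74166800/1001 ≈ 74092.707 → 74093.
At 24 labels/s: frame 74093 → 00:51:27:05.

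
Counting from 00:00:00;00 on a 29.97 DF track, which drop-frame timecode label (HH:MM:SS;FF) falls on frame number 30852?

Ten DF minutes hold 17982 frames, so frame 30852 lies in block 1 (frames 17982–35963) with 12870 frames into that block.
The block's first minute is 1800 frames and the rest 1798 each; 12870 frames reaches minute 7, so 1 × 18 + 7 × 2 = 32 labels have been skipped so far.
Adding those back, label number 30852 + 32 = 30884 at 30 labels/s is 1029 s + 14 f = 0 h 17 min 9 s frame 14, i.e. 00:17:09;14.

00:17:09;14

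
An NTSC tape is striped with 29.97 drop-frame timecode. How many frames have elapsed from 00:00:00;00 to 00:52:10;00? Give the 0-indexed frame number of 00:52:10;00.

93806

Complete 10-minute blocks: 5, each 17982 frames → 89910.
Remaining 2 whole minutes in the current block: 1800 + 1 × 1798 = 3598 frames.
Within the current minute: 10 × 30 + 0 − 2 = 298 (labels ;00/;01 skipped at this minute). Total = 89910 + 3598 + 298 = 93806.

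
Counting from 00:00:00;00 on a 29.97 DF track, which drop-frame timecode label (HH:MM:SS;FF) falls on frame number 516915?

04:47:27;23

Each 10-minute DF block holds 10 × 60 × 30 − 9 × 2 = 17982 frames. 516915 ÷ 17982 → 28 full blocks, remainder 13419.
Within the partial block the first minute is 1800 frames and each further minute 1798, so 7 further minute boundaries passed. Total skipped labels = 18 × 28 + 2 × 7 = 518.
Non-drop label index = 516915 + 518 = 517433; at 30 labels/s that is 04:47:27:23, i.e. DF 04:47:27;23.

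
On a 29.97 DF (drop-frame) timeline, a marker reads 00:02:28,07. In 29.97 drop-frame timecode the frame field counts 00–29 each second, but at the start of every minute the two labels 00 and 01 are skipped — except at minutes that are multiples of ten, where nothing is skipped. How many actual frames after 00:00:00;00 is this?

4443

As if non-drop at 30 labels/s: (0 × 3600 + 2 × 60 + 28) × 30 + 7 = 4447.
Minute boundaries passed: 2; those not divisible by 10: 2 − 0 = 2; dropped labels = 2 × 2 = 4.
Actual frame index = 4447 − 4 = 4443.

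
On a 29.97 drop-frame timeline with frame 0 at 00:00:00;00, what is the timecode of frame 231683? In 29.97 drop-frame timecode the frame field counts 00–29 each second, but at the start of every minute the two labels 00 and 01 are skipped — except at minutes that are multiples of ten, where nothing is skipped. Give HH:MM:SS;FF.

Each 10-minute DF block holds 10 × 60 × 30 − 9 × 2 = 17982 frames. 231683 ÷ 17982 → 12 full blocks, remainder 15899.
Within the partial block the first minute is 1800 frames and each further minute 1798, so 8 further minute boundaries passed. Total skipped labels = 18 × 12 + 2 × 8 = 232.
Non-drop label index = 231683 + 232 = 231915; at 30 labels/s that is 02:08:50:15, i.e. DF 02:08:50;15.

02:08:50;15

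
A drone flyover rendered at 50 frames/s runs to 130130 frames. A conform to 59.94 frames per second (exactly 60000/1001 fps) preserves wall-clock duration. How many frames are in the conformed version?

156000 frames

Target frames = source frames × (target rate / source rate) = 130130 × (60000/1001)/(50) = 130130 × 1200/1001 = 156000.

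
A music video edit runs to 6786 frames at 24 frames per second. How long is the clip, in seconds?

Running time = 6786 / (24) = 282.75 s.

282.75 seconds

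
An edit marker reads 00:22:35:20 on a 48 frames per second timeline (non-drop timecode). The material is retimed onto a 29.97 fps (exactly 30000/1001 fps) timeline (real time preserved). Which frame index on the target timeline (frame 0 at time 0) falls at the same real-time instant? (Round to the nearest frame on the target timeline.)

frame 40622

Source frame index: (0×3600 + 22×60 + 35) × 48 + 20 = 65060.
Real time: 65060 / (48) = 16265/12 s.
Target frame: (16265/12) × (30000/1001) = 40662500/1001 ≈ 40621.878 → 40622.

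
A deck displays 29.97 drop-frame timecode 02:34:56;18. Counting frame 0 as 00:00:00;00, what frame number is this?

Complete 10-minute blocks: 15, each 17982 frames → 269730.
Remaining 4 whole minutes in the current block: 1800 + 3 × 1798 = 7194 frames.
Within the current minute: 56 × 30 + 18 − 2 = 1696 (labels ;00/;01 skipped at this minute). Total = 269730 + 7194 + 1696 = 278620.

278620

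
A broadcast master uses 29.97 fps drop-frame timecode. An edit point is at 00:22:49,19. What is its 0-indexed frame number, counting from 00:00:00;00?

41049

Complete 10-minute blocks: 2, each 17982 frames → 35964.
Remaining 2 whole minutes in the current block: 1800 + 1 × 1798 = 3598 frames.
Within the current minute: 49 × 30 + 19 − 2 = 1487 (labels ;00/;01 skipped at this minute). Total = 35964 + 3598 + 1487 = 41049.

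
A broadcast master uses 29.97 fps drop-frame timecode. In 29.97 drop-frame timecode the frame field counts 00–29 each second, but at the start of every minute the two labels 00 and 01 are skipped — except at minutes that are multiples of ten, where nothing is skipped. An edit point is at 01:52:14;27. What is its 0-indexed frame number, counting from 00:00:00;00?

As if non-drop at 30 labels/s: (1 × 3600 + 52 × 60 + 14) × 30 + 27 = 202047.
Minute boundaries passed: 112; those not divisible by 10: 112 − 11 = 101; dropped labels = 2 × 101 = 202.
Actual frame index = 202047 − 202 = 201845.

201845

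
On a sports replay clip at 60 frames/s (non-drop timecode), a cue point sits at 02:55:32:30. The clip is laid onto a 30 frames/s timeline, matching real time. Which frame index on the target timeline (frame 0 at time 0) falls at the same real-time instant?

frame 315975

Source frame index: (2×3600 + 55×60 + 32) × 60 + 30 = 631950.
Real time: 631950 / (60) = 21065/2 s.
Target frame: (21065/2) × (30) = 315975.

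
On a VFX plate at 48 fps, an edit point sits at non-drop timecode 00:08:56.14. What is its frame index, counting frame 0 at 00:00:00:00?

Total seconds to the label: (0 × 3600 + 8 × 60 + 56) = 536.
Frame index = 536 × 48 + 14 = 25742.

frame 25742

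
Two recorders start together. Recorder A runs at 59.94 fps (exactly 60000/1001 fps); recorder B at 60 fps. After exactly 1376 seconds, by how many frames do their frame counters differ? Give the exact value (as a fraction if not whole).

A emits 60000/1001 × 1376 = 82560000/1001 frames; B emits 60 × 1376 = 82560.
Difference = 82560/1001 frames (≈ 82.4775); B is ahead of A.

82560/1001 frames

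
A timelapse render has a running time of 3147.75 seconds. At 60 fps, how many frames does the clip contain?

Frames = 3147.75 × 60 = 188865.

188865 frames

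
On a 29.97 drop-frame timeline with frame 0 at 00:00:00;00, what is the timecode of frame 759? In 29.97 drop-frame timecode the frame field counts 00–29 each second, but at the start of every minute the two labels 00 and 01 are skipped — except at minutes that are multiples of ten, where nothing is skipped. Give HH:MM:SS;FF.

Ten DF minutes hold 17982 frames, so frame 759 lies in block 0 (frames 0–17981) with 759 frames into that block.
The block's first minute is 1800 frames and the rest 1798 each; 759 frames reaches minute 0, so 0 × 18 + 0 × 2 = 0 labels have been skipped so far.
Adding those back, label number 759 + 0 = 759 at 30 labels/s is 25 s + 9 f = 0 h 0 min 25 s frame 9, i.e. 00:00:25;09.

00:00:25;09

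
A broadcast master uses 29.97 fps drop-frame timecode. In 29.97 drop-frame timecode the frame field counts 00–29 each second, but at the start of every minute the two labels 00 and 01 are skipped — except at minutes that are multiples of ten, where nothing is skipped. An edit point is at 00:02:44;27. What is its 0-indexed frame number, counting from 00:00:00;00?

Complete 10-minute blocks: 0, each 17982 frames → 0.
Remaining 2 whole minutes in the current block: 1800 + 1 × 1798 = 3598 frames.
Within the current minute: 44 × 30 + 27 − 2 = 1345 (labels ;00/;01 skipped at this minute). Total = 0 + 3598 + 1345 = 4943.

4943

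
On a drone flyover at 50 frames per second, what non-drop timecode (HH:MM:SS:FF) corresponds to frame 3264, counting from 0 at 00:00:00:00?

3264 ÷ 50 = 65 full seconds, remainder 14 frames.
65 s = 0 h 1 min 5 s.
Timecode: 00:01:05:14.

00:01:05:14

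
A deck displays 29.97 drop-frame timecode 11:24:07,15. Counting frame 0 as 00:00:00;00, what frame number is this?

1230193

Complete 10-minute blocks: 68, each 17982 frames → 1222776.
Remaining 4 whole minutes in the current block: 1800 + 3 × 1798 = 7194 frames.
Within the current minute: 7 × 30 + 15 − 2 = 223 (labels ;00/;01 skipped at this minute). Total = 1222776 + 7194 + 223 = 1230193.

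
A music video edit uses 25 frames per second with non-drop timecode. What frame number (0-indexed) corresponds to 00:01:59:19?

Total seconds to the label: (0 × 3600 + 1 × 60 + 59) = 119.
Frame index = 119 × 25 + 19 = 2994.

frame 2994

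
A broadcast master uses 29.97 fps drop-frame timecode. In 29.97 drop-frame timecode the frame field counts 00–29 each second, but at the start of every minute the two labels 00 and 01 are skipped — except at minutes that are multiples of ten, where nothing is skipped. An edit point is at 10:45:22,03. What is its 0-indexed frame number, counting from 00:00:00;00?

1160501

Complete 10-minute blocks: 64, each 17982 frames → 1150848.
Remaining 5 whole minutes in the current block: 1800 + 4 × 1798 = 8992 frames.
Within the current minute: 22 × 30 + 3 − 2 = 661 (labels ;00/;01 skipped at this minute). Total = 1150848 + 8992 + 661 = 1160501.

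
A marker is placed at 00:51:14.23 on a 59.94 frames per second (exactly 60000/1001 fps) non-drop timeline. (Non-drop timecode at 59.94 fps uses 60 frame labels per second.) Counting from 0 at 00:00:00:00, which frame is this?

frame 184463

Total seconds to the label: (0 × 3600 + 51 × 60 + 14) = 3074.
Frame index = 3074 × 60 + 23 = 184463.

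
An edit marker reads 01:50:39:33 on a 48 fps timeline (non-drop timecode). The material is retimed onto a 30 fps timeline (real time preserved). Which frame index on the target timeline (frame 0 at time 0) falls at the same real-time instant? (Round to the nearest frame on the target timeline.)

Source frame index: (1×3600 + 50×60 + 39) × 48 + 33 = 318705.
Real time: 318705 / (48) = 106235/16 s.
Target frame: (106235/16) × (30) = 1593525/8 ≈ 199190.625 → 199191.

frame 199191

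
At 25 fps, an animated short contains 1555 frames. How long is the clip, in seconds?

62.2 seconds

Running time = 1555 / (25) = 62.2 s.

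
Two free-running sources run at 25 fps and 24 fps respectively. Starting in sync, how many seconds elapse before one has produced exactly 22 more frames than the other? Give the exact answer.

22 seconds

The gap grows by |24 − 25| = 1 frame per second.
Time for a 22-frame gap: 22 ÷ (1) = 22 s.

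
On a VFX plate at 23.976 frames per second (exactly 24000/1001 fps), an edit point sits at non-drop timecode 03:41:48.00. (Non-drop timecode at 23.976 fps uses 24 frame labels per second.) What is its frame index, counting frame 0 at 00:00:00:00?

Total seconds to the label: (3 × 3600 + 41 × 60 + 48) = 13308.
Frame index = 13308 × 24 + 0 = 319392.

frame 319392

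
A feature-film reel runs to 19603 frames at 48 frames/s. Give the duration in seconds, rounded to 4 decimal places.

408.3958 seconds

Running time = 19603 × 1/48 = 19603/48 s ≈ 408.3958 s.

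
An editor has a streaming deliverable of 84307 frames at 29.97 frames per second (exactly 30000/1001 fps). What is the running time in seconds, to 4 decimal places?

Running time = 84307 × 1001/30000 = 84391307/30000 s ≈ 2813.0436 s.

2813.0436 seconds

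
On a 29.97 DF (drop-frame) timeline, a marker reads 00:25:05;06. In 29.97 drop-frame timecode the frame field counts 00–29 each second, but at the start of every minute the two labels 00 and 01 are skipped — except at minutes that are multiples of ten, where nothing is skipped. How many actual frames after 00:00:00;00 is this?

45110

As if non-drop at 30 labels/s: (0 × 3600 + 25 × 60 + 5) × 30 + 6 = 45156.
Minute boundaries passed: 25; those not divisible by 10: 25 − 2 = 23; dropped labels = 2 × 23 = 46.
Actual frame index = 45156 − 46 = 45110.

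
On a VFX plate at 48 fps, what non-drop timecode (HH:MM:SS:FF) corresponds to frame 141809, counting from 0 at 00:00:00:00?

141809 ÷ 48 = 2954 full seconds, remainder 17 frames.
2954 s = 0 h 49 min 14 s.
Timecode: 00:49:14:17.

00:49:14:17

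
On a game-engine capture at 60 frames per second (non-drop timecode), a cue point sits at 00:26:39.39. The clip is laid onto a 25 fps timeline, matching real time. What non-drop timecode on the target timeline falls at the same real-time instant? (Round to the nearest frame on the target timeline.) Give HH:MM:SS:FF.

Source frame index: (0×3600 + 26×60 + 39) × 60 + 39 = 95979.
Real time: 95979 / (60) = 31993/20 s.
Target frame: (31993/20) × (25) = 159965/4 ≈ 39991.250 → 39991.
At 25 labels/s: frame 39991 → 00:26:39:16.

00:26:39:16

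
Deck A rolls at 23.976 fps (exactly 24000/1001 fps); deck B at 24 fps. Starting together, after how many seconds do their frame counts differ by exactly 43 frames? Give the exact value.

The gap grows by |24 − 24000/1001| = 24/1001 frames per second.
Time for a 43-frame gap: 43 ÷ (24/1001) = 43043/24 s.

43043/24 seconds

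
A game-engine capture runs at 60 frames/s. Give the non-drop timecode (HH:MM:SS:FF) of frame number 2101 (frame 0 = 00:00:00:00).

00:00:35:01

2101 ÷ 60 = 35 full seconds, remainder 1 frame.
35 s = 0 h 0 min 35 s.
Timecode: 00:00:35:01.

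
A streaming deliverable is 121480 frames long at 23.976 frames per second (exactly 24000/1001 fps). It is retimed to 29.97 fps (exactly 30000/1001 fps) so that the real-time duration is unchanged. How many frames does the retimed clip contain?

151850 frames

Target frames = source frames × (target rate / source rate) = 121480 × (30000/1001)/(24000/1001) = 121480 × 5/4 = 151850.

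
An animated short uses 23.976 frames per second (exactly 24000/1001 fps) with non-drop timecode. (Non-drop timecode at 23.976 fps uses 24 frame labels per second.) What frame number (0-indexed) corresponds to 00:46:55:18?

Total seconds to the label: (0 × 3600 + 46 × 60 + 55) = 2815.
Frame index = 2815 × 24 + 18 = 67578.

67578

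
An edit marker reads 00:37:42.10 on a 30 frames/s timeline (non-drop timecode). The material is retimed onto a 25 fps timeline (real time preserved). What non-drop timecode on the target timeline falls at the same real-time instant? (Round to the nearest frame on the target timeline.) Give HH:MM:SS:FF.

Source frame index: (0×3600 + 37×60 + 42) × 30 + 10 = 67870.
Real time: 67870 / (30) = 6787/3 s.
Target frame: (6787/3) × (25) = 169675/3 ≈ 56558.333 → 56558.
At 25 labels/s: frame 56558 → 00:37:42:08.

00:37:42:08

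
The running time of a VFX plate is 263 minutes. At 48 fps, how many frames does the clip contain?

263 min = 15780 s.
Frames = 15780 × 48 = 757440.

757440 frames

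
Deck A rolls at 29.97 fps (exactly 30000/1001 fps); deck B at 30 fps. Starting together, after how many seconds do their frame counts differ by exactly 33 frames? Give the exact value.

1101.1 seconds

The gap grows by |30 − 30000/1001| = 30/1001 frames per second.
Time for a 33-frame gap: 33 ÷ (30/1001) = 1101.1 s.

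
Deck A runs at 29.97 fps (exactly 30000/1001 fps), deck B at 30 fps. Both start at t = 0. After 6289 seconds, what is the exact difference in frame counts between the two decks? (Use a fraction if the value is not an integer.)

188670/1001 frames

A emits 30000/1001 × 6289 = 188670000/1001 frames; B emits 30 × 6289 = 188670.
Difference = 188670/1001 frames (≈ 188.4815); B is ahead of A.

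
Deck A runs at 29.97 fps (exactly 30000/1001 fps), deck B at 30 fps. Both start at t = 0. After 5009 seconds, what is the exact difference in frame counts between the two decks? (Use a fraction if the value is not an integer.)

A emits 30000/1001 × 5009 = 150270000/1001 frames; B emits 30 × 5009 = 150270.
Difference = 150270/1001 frames (≈ 150.1199); B is ahead of A.

150270/1001 frames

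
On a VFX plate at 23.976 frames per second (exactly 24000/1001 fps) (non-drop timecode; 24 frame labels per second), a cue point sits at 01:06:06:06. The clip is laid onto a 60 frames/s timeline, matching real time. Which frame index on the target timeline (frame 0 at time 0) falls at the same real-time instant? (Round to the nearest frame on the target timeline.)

Source frame index: (1×3600 + 6×60 + 6) × 24 + 6 = 95190.
Real time: 95190 / (24000/1001) = 3176173/800 s.
Target frame: (3176173/800) × (60) = 9528519/40 ≈ 238212.975 → 238213.

frame 238213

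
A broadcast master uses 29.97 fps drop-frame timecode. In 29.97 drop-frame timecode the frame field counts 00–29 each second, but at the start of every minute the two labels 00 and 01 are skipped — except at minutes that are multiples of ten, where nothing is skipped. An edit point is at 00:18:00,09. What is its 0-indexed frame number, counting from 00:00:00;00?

32375

Complete 10-minute blocks: 1, each 17982 frames → 17982.
Remaining 8 whole minutes in the current block: 1800 + 7 × 1798 = 14386 frames.
Within the current minute: 0 × 30 + 9 − 2 = 7 (labels ;00/;01 skipped at this minute). Total = 17982 + 14386 + 7 = 32375.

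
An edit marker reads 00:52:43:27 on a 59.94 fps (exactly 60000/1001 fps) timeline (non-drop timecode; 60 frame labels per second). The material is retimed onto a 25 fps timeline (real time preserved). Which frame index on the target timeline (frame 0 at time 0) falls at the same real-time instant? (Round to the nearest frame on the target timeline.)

Source frame index: (0×3600 + 52×60 + 43) × 60 + 27 = 189807.
Real time: 189807 / (60000/1001) = 63332269/20000 s.
Target frame: (63332269/20000) × (25) = 63332269/800 ≈ 79165.336 → 79165.

frame 79165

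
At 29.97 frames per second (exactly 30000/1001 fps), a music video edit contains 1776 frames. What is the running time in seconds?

Running time = 1776 / (30000/1001) = 59.2592 s.

59.2592 seconds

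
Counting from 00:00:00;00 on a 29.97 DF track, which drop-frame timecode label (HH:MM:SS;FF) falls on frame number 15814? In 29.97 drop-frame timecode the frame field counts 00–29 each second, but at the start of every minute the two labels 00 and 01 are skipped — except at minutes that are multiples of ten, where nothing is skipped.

00:08:47;20

Each 10-minute DF block holds 10 × 60 × 30 − 9 × 2 = 17982 frames. 15814 ÷ 17982 → 0 full blocks, remainder 15814.
Within the partial block the first minute is 1800 frames and each further minute 1798, so 8 further minute boundaries passed. Total skipped labels = 18 × 0 + 2 × 8 = 16.
Non-drop label index = 15814 + 16 = 15830; at 30 labels/s that is 00:08:47:20, i.e. DF 00:08:47;20.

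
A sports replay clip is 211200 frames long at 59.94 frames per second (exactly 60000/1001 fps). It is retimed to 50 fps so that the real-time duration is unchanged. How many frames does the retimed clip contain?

Target frames = source frames × (target rate / source rate) = 211200 × (50)/(60000/1001) = 211200 × 1001/1200 = 176176.

176176 frames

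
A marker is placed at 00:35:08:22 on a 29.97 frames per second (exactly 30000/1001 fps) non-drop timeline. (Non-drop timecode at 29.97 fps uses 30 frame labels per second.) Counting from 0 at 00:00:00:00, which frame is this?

63262

Total seconds to the label: (0 × 3600 + 35 × 60 + 8) = 2108.
Frame index = 2108 × 30 + 22 = 63262.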